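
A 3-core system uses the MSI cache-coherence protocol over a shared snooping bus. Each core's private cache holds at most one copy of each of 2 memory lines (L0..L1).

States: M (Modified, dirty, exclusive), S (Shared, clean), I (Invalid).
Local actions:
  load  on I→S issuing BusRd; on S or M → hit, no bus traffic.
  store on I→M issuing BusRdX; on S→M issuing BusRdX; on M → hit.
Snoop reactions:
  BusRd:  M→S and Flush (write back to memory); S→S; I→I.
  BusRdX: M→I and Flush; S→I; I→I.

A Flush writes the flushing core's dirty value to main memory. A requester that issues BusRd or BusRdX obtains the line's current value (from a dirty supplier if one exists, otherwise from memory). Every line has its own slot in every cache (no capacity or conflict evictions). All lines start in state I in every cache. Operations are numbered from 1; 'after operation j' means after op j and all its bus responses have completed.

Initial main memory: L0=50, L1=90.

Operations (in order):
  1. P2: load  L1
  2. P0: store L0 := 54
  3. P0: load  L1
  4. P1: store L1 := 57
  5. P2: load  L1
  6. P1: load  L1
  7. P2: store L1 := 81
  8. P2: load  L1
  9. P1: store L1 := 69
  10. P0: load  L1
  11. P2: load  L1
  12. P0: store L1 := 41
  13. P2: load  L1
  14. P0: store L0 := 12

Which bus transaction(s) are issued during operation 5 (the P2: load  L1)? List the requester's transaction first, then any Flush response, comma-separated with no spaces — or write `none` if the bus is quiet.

bus = BusRd,Flush

  op1 P2: load  L1 → I/I/S on L1; bus BusRd; mem=90
  op2 P0: store L0 := 54 → M/I/I on L0; bus BusRdX; mem=50
  op3 P0: load  L1 → S/I/S on L1; bus BusRd; mem=90
  op4 P1: store L1 := 57 → I/M/I on L1; bus BusRdX; mem=90
  op5 P2: load  L1 → I/S/S on L1; bus BusRd Flush; mem=57
  op6 P1: load  L1 → I/S/S on L1; bus (none); mem=57
  op7 P2: store L1 := 81 → I/I/M on L1; bus BusRdX; mem=57
  op8 P2: load  L1 → I/I/M on L1; bus (none); mem=57
  op9 P1: store L1 := 69 → I/M/I on L1; bus BusRdX Flush; mem=81
  op10 P0: load  L1 → S/S/I on L1; bus BusRd Flush; mem=69
  op11 P2: load  L1 → S/S/S on L1; bus BusRd; mem=69
  op12 P0: store L1 := 41 → M/I/I on L1; bus BusRdX; mem=69
  op13 P2: load  L1 → S/I/S on L1; bus BusRd Flush; mem=41
  op14 P0: store L0 := 12 → M/I/I on L0; bus (none); mem=50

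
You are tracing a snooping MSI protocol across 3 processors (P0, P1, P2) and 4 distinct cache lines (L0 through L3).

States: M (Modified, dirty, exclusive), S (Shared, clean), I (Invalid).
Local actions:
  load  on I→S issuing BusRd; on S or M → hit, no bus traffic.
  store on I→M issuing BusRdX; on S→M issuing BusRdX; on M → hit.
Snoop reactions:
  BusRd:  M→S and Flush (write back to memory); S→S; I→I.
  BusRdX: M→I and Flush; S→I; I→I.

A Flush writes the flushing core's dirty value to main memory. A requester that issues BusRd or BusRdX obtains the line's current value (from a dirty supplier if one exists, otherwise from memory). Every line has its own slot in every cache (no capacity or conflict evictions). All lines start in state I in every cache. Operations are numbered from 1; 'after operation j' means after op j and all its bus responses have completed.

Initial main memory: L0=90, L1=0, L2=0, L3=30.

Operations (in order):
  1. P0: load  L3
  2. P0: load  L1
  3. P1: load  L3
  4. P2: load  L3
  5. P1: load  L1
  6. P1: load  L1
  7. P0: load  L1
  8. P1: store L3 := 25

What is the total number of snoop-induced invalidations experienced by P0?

1. P0: load  L3  bus=[BusRd]  L3: P0=S P1=I P2=I  mem[L3]=30
2. P0: load  L1  bus=[BusRd]  L1: P0=S P1=I P2=I  mem[L1]=0
3. P1: load  L3  bus=[BusRd]  L3: P0=S P1=S P2=I  mem[L3]=30
4. P2: load  L3  bus=[BusRd]  L3: P0=S P1=S P2=S  mem[L3]=30
5. P1: load  L1  bus=[BusRd]  L1: P0=S P1=S P2=I  mem[L1]=0
6. P1: load  L1  bus=[-]  L1: P0=S P1=S P2=I  mem[L1]=0
7. P0: load  L1  bus=[-]  L1: P0=S P1=S P2=I  mem[L1]=0
8. P1: store L3 := 25  bus=[BusRdX]  L3: P0=I P1=M P2=I  mem[L3]=30

invalidations = 1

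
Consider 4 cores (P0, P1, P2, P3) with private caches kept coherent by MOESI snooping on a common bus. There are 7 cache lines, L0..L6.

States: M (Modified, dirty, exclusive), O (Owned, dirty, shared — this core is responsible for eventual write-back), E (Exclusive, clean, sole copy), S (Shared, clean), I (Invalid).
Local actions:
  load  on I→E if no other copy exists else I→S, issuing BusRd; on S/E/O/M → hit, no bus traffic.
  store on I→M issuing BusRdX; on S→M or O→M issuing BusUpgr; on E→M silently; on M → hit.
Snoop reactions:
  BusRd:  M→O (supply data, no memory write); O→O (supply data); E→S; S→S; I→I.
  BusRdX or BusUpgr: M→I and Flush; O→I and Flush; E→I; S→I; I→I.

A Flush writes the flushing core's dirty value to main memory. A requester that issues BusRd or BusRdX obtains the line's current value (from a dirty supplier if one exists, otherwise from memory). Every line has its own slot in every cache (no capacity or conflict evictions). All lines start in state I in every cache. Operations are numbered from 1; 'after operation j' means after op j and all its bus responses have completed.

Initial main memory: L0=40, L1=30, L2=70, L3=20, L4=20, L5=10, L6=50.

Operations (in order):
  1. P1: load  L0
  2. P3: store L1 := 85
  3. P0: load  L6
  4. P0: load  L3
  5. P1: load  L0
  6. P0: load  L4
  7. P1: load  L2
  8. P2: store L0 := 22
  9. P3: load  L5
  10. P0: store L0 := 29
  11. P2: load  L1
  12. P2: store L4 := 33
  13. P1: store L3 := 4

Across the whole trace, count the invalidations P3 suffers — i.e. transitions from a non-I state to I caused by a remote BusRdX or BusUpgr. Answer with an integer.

invalidations = 0

step 1: P1: load  L0  ⟶  IEII  (L0)  txn=BusRd  M[L0]=40
step 2: P3: store L1 := 85  ⟶  IIIM  (L1)  txn=BusRdX  M[L1]=30
step 3: P0: load  L6  ⟶  EIII  (L6)  txn=BusRd  M[L6]=50
step 4: P0: load  L3  ⟶  EIII  (L3)  txn=BusRd  M[L3]=20
step 5: P1: load  L0  ⟶  IEII  (L0)  txn=∅  M[L0]=40
step 6: P0: load  L4  ⟶  EIII  (L4)  txn=BusRd  M[L4]=20
step 7: P1: load  L2  ⟶  IEII  (L2)  txn=BusRd  M[L2]=70
step 8: P2: store L0 := 22  ⟶  IIMI  (L0)  txn=BusRdX  M[L0]=40
step 9: P3: load  L5  ⟶  IIIE  (L5)  txn=BusRd  M[L5]=10
step 10: P0: store L0 := 29  ⟶  MIII  (L0)  txn=BusRdX+Flush  M[L0]=22
step 11: P2: load  L1  ⟶  IISO  (L1)  txn=BusRd  M[L1]=30
step 12: P2: store L4 := 33  ⟶  IIMI  (L4)  txn=BusRdX  M[L4]=20
step 13: P1: store L3 := 4  ⟶  IMII  (L3)  txn=BusRdX  M[L3]=20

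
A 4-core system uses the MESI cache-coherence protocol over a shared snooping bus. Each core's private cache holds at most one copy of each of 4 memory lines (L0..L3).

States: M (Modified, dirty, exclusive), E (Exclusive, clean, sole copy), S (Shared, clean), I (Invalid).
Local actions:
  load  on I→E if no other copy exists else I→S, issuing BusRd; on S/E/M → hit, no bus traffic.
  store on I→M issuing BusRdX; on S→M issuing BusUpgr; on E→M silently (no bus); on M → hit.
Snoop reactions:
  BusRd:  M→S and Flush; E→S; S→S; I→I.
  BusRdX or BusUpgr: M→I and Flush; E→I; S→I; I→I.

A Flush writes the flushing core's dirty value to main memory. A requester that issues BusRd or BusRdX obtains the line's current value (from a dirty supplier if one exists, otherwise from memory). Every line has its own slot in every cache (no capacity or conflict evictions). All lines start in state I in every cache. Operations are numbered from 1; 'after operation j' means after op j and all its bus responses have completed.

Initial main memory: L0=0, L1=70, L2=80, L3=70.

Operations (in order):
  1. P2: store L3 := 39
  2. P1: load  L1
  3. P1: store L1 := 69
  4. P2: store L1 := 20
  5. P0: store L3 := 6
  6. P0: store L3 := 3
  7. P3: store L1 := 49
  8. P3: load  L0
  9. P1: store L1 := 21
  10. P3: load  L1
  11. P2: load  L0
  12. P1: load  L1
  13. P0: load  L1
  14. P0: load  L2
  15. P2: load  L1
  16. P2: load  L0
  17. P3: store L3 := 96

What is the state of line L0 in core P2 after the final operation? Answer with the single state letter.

  op1 P2: store L3 := 39 → I/I/M/I on L3; bus BusRdX; mem=70
  op2 P1: load  L1 → I/E/I/I on L1; bus BusRd; mem=70
  op3 P1: store L1 := 69 → I/M/I/I on L1; bus (none); mem=70
  op4 P2: store L1 := 20 → I/I/M/I on L1; bus BusRdX Flush; mem=69
  op5 P0: store L3 := 6 → M/I/I/I on L3; bus BusRdX Flush; mem=39
  op6 P0: store L3 := 3 → M/I/I/I on L3; bus (none); mem=39
  op7 P3: store L1 := 49 → I/I/I/M on L1; bus BusRdX Flush; mem=20
  op8 P3: load  L0 → I/I/I/E on L0; bus BusRd; mem=0
  op9 P1: store L1 := 21 → I/M/I/I on L1; bus BusRdX Flush; mem=49
  op10 P3: load  L1 → I/S/I/S on L1; bus BusRd Flush; mem=21
  op11 P2: load  L0 → I/I/S/S on L0; bus BusRd; mem=0
  op12 P1: load  L1 → I/S/I/S on L1; bus (none); mem=21
  op13 P0: load  L1 → S/S/I/S on L1; bus BusRd; mem=21
  op14 P0: load  L2 → E/I/I/I on L2; bus BusRd; mem=80
  op15 P2: load  L1 → S/S/S/S on L1; bus BusRd; mem=21
  op16 P2: load  L0 → I/I/S/S on L0; bus (none); mem=0
  op17 P3: store L3 := 96 → I/I/I/M on L3; bus BusRdX Flush; mem=3

state = S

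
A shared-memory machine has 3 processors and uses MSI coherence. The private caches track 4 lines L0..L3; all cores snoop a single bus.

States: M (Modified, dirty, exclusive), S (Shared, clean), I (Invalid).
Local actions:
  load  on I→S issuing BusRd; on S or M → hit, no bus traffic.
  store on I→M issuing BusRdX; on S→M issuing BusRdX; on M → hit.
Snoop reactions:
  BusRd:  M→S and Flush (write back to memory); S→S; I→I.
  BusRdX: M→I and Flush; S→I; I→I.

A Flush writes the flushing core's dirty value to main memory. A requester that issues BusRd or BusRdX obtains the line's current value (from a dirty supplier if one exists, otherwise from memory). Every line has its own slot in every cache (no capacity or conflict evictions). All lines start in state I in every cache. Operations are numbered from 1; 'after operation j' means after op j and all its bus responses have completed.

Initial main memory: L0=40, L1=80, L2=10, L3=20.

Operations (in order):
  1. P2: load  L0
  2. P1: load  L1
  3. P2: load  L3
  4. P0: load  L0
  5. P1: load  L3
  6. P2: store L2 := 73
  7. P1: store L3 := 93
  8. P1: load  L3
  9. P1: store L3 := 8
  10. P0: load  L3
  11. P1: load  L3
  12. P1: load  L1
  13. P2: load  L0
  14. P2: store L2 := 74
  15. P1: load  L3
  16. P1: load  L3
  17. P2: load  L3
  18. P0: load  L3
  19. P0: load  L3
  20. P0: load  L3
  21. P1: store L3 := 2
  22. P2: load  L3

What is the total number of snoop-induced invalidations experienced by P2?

invalidations = 2

[1] P2: load  L0 | P0:I, P1:I, P2:S(40) | bus: BusRd
[2] P1: load  L1 | P0:I, P1:S(80), P2:I | bus: BusRd
[3] P2: load  L3 | P0:I, P1:I, P2:S(20) | bus: BusRd
[4] P0: load  L0 | P0:S(40), P1:I, P2:S(40) | bus: BusRd
[5] P1: load  L3 | P0:I, P1:S(20), P2:S(20) | bus: BusRd
[6] P2: store L2 := 73 | P0:I, P1:I, P2:M(73) | bus: BusRdX
[7] P1: store L3 := 93 | P0:I, P1:M(93), P2:I | bus: BusRdX
[8] P1: load  L3 | P0:I, P1:M(93), P2:I | bus: none
[9] P1: store L3 := 8 | P0:I, P1:M(8), P2:I | bus: none
[10] P0: load  L3 | P0:S(8), P1:S(8), P2:I | bus: BusRd,Flush
[11] P1: load  L3 | P0:S(8), P1:S(8), P2:I | bus: none
[12] P1: load  L1 | P0:I, P1:S(80), P2:I | bus: none
[13] P2: load  L0 | P0:S(40), P1:I, P2:S(40) | bus: none
[14] P2: store L2 := 74 | P0:I, P1:I, P2:M(74) | bus: none
[15] P1: load  L3 | P0:S(8), P1:S(8), P2:I | bus: none
[16] P1: load  L3 | P0:S(8), P1:S(8), P2:I | bus: none
[17] P2: load  L3 | P0:S(8), P1:S(8), P2:S(8) | bus: BusRd
[18] P0: load  L3 | P0:S(8), P1:S(8), P2:S(8) | bus: none
[19] P0: load  L3 | P0:S(8), P1:S(8), P2:S(8) | bus: none
[20] P0: load  L3 | P0:S(8), P1:S(8), P2:S(8) | bus: none
[21] P1: store L3 := 2 | P0:I, P1:M(2), P2:I | bus: BusRdX
[22] P2: load  L3 | P0:I, P1:S(2), P2:S(2) | bus: BusRd,Flush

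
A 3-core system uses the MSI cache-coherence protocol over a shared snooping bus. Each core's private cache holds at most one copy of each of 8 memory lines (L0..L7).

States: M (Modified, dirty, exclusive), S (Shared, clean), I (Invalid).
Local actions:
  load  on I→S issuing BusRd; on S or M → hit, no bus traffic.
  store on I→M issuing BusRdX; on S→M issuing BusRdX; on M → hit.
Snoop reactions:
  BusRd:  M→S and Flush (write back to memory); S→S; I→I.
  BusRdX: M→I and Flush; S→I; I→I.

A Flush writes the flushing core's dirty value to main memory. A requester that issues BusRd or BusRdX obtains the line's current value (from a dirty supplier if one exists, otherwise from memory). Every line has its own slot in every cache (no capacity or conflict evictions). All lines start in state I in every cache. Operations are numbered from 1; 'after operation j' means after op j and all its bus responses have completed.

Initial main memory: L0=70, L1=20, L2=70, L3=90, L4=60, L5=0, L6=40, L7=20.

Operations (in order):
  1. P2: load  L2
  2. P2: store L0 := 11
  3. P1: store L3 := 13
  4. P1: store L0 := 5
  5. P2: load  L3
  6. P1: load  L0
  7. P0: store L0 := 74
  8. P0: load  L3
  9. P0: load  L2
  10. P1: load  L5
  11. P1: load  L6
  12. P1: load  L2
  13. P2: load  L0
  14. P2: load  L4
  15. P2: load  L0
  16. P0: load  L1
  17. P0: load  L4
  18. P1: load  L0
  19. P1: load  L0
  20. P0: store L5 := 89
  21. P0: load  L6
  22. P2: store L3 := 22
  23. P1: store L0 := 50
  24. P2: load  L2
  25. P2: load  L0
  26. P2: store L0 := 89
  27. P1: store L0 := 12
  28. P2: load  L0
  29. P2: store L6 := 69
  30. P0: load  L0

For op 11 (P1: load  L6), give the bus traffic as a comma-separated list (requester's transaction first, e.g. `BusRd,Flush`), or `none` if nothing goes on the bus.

1. P2: load  L2  bus=[BusRd]  L2: P0=I P1=I P2=S  mem[L2]=70
2. P2: store L0 := 11  bus=[BusRdX]  L0: P0=I P1=I P2=M  mem[L0]=70
3. P1: store L3 := 13  bus=[BusRdX]  L3: P0=I P1=M P2=I  mem[L3]=90
4. P1: store L0 := 5  bus=[BusRdX,Flush]  L0: P0=I P1=M P2=I  mem[L0]=11
5. P2: load  L3  bus=[BusRd,Flush]  L3: P0=I P1=S P2=S  mem[L3]=13
6. P1: load  L0  bus=[-]  L0: P0=I P1=M P2=I  mem[L0]=11
7. P0: store L0 := 74  bus=[BusRdX,Flush]  L0: P0=M P1=I P2=I  mem[L0]=5
8. P0: load  L3  bus=[BusRd]  L3: P0=S P1=S P2=S  mem[L3]=13
9. P0: load  L2  bus=[BusRd]  L2: P0=S P1=I P2=S  mem[L2]=70
10. P1: load  L5  bus=[BusRd]  L5: P0=I P1=S P2=I  mem[L5]=0
11. P1: load  L6  bus=[BusRd]  L6: P0=I P1=S P2=I  mem[L6]=40
12. P1: load  L2  bus=[BusRd]  L2: P0=S P1=S P2=S  mem[L2]=70
13. P2: load  L0  bus=[BusRd,Flush]  L0: P0=S P1=I P2=S  mem[L0]=74
14. P2: load  L4  bus=[BusRd]  L4: P0=I P1=I P2=S  mem[L4]=60
15. P2: load  L0  bus=[-]  L0: P0=S P1=I P2=S  mem[L0]=74
16. P0: load  L1  bus=[BusRd]  L1: P0=S P1=I P2=I  mem[L1]=20
17. P0: load  L4  bus=[BusRd]  L4: P0=S P1=I P2=S  mem[L4]=60
18. P1: load  L0  bus=[BusRd]  L0: P0=S P1=S P2=S  mem[L0]=74
19. P1: load  L0  bus=[-]  L0: P0=S P1=S P2=S  mem[L0]=74
20. P0: store L5 := 89  bus=[BusRdX]  L5: P0=M P1=I P2=I  mem[L5]=0
21. P0: load  L6  bus=[BusRd]  L6: P0=S P1=S P2=I  mem[L6]=40
22. P2: store L3 := 22  bus=[BusRdX]  L3: P0=I P1=I P2=M  mem[L3]=13
23. P1: store L0 := 50  bus=[BusRdX]  L0: P0=I P1=M P2=I  mem[L0]=74
24. P2: load  L2  bus=[-]  L2: P0=S P1=S P2=S  mem[L2]=70
25. P2: load  L0  bus=[BusRd,Flush]  L0: P0=I P1=S P2=S  mem[L0]=50
26. P2: store L0 := 89  bus=[BusRdX]  L0: P0=I P1=I P2=M  mem[L0]=50
27. P1: store L0 := 12  bus=[BusRdX,Flush]  L0: P0=I P1=M P2=I  mem[L0]=89
28. P2: load  L0  bus=[BusRd,Flush]  L0: P0=I P1=S P2=S  mem[L0]=12
29. P2: store L6 := 69  bus=[BusRdX]  L6: P0=I P1=I P2=M  mem[L6]=40
30. P0: load  L0  bus=[BusRd]  L0: P0=S P1=S P2=S  mem[L0]=12

bus = BusRd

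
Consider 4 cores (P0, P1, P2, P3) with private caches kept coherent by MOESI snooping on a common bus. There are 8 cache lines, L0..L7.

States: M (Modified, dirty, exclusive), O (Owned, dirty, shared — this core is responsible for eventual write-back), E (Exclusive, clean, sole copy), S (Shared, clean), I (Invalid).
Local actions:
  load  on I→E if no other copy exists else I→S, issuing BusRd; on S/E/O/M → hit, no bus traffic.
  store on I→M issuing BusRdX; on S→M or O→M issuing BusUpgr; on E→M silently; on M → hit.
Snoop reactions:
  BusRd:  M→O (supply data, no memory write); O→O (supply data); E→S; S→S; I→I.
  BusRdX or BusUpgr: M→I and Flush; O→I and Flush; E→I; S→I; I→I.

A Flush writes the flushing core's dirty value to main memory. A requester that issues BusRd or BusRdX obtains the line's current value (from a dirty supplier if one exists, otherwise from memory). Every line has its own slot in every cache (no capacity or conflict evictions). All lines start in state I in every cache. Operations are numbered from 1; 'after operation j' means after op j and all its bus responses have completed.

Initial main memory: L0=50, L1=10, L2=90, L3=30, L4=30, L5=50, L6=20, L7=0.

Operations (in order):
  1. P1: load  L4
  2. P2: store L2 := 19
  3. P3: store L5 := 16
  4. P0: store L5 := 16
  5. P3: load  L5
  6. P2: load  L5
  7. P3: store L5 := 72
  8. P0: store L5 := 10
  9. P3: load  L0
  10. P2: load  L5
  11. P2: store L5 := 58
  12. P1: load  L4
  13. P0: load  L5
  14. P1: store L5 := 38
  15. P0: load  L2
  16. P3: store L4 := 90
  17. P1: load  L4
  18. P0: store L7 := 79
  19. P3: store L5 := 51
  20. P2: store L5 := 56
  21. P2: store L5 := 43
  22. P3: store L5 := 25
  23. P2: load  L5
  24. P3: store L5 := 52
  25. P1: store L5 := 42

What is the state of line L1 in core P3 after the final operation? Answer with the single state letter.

state = I

step 1: P1: load  L4  ⟶  IEII  (L4)  txn=BusRd  M[L4]=30
step 2: P2: store L2 := 19  ⟶  IIMI  (L2)  txn=BusRdX  M[L2]=90
step 3: P3: store L5 := 16  ⟶  IIIM  (L5)  txn=BusRdX  M[L5]=50
step 4: P0: store L5 := 16  ⟶  MIII  (L5)  txn=BusRdX+Flush  M[L5]=16
step 5: P3: load  L5  ⟶  OIIS  (L5)  txn=BusRd  M[L5]=16
step 6: P2: load  L5  ⟶  OISS  (L5)  txn=BusRd  M[L5]=16
step 7: P3: store L5 := 72  ⟶  IIIM  (L5)  txn=BusUpgr+Flush  M[L5]=16
step 8: P0: store L5 := 10  ⟶  MIII  (L5)  txn=BusRdX+Flush  M[L5]=72
step 9: P3: load  L0  ⟶  IIIE  (L0)  txn=BusRd  M[L0]=50
step 10: P2: load  L5  ⟶  OISI  (L5)  txn=BusRd  M[L5]=72
step 11: P2: store L5 := 58  ⟶  IIMI  (L5)  txn=BusUpgr+Flush  M[L5]=10
step 12: P1: load  L4  ⟶  IEII  (L4)  txn=∅  M[L4]=30
step 13: P0: load  L5  ⟶  SIOI  (L5)  txn=BusRd  M[L5]=10
step 14: P1: store L5 := 38  ⟶  IMII  (L5)  txn=BusRdX+Flush  M[L5]=58
step 15: P0: load  L2  ⟶  SIOI  (L2)  txn=BusRd  M[L2]=90
step 16: P3: store L4 := 90  ⟶  IIIM  (L4)  txn=BusRdX  M[L4]=30
step 17: P1: load  L4  ⟶  ISIO  (L4)  txn=BusRd  M[L4]=30
step 18: P0: store L7 := 79  ⟶  MIII  (L7)  txn=BusRdX  M[L7]=0
step 19: P3: store L5 := 51  ⟶  IIIM  (L5)  txn=BusRdX+Flush  M[L5]=38
step 20: P2: store L5 := 56  ⟶  IIMI  (L5)  txn=BusRdX+Flush  M[L5]=51
step 21: P2: store L5 := 43  ⟶  IIMI  (L5)  txn=∅  M[L5]=51
step 22: P3: store L5 := 25  ⟶  IIIM  (L5)  txn=BusRdX+Flush  M[L5]=43
step 23: P2: load  L5  ⟶  IISO  (L5)  txn=BusRd  M[L5]=43
step 24: P3: store L5 := 52  ⟶  IIIM  (L5)  txn=BusUpgr  M[L5]=43
step 25: P1: store L5 := 42  ⟶  IMII  (L5)  txn=BusRdX+Flush  M[L5]=52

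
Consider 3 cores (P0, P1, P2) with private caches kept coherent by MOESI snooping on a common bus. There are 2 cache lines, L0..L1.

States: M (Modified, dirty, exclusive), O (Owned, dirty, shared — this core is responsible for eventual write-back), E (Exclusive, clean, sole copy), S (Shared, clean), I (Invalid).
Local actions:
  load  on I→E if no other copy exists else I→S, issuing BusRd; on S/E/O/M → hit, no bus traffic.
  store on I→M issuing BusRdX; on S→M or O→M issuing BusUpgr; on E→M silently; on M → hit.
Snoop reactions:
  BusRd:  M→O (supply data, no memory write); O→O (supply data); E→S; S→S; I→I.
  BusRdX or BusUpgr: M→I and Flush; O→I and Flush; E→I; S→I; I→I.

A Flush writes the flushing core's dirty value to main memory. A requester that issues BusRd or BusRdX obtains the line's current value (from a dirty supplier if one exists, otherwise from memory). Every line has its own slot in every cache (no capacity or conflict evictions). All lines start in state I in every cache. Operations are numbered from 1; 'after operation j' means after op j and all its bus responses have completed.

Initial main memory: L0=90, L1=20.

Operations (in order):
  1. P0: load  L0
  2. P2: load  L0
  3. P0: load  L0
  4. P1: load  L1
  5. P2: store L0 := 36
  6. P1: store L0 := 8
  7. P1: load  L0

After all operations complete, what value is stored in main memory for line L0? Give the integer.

  op1 P0: load  L0 → E/I/I on L0; bus BusRd; mem=90
  op2 P2: load  L0 → S/I/S on L0; bus BusRd; mem=90
  op3 P0: load  L0 → S/I/S on L0; bus (none); mem=90
  op4 P1: load  L1 → I/E/I on L1; bus BusRd; mem=20
  op5 P2: store L0 := 36 → I/I/M on L0; bus BusUpgr; mem=90
  op6 P1: store L0 := 8 → I/M/I on L0; bus BusRdX Flush; mem=36
  op7 P1: load  L0 → I/M/I on L0; bus (none); mem=36

memory[L0] = 36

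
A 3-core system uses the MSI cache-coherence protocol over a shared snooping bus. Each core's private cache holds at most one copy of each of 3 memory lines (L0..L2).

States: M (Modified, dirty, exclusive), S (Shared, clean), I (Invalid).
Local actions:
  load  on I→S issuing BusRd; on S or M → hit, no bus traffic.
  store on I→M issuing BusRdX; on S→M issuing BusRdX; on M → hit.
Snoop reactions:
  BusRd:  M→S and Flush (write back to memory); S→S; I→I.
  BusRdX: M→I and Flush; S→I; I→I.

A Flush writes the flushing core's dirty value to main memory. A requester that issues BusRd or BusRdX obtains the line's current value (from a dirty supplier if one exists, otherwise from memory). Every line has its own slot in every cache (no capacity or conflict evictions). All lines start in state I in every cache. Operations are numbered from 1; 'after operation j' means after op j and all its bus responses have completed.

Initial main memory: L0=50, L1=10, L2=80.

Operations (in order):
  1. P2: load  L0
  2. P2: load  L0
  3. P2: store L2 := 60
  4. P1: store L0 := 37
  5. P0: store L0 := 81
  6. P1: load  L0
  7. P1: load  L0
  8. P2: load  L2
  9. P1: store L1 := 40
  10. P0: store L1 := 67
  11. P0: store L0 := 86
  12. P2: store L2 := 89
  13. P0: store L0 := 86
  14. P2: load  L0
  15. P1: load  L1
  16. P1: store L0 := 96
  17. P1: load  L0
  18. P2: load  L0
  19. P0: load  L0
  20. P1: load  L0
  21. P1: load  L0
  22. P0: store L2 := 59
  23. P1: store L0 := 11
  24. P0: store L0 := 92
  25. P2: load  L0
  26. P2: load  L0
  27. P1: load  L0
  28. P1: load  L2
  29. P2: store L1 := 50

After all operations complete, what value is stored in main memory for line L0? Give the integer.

memory[L0] = 92

[1] P2: load  L0 | P0:I, P1:I, P2:S(50) | bus: BusRd
[2] P2: load  L0 | P0:I, P1:I, P2:S(50) | bus: none
[3] P2: store L2 := 60 | P0:I, P1:I, P2:M(60) | bus: BusRdX
[4] P1: store L0 := 37 | P0:I, P1:M(37), P2:I | bus: BusRdX
[5] P0: store L0 := 81 | P0:M(81), P1:I, P2:I | bus: BusRdX,Flush
[6] P1: load  L0 | P0:S(81), P1:S(81), P2:I | bus: BusRd,Flush
[7] P1: load  L0 | P0:S(81), P1:S(81), P2:I | bus: none
[8] P2: load  L2 | P0:I, P1:I, P2:M(60) | bus: none
[9] P1: store L1 := 40 | P0:I, P1:M(40), P2:I | bus: BusRdX
[10] P0: store L1 := 67 | P0:M(67), P1:I, P2:I | bus: BusRdX,Flush
[11] P0: store L0 := 86 | P0:M(86), P1:I, P2:I | bus: BusRdX
[12] P2: store L2 := 89 | P0:I, P1:I, P2:M(89) | bus: none
[13] P0: store L0 := 86 | P0:M(86), P1:I, P2:I | bus: none
[14] P2: load  L0 | P0:S(86), P1:I, P2:S(86) | bus: BusRd,Flush
[15] P1: load  L1 | P0:S(67), P1:S(67), P2:I | bus: BusRd,Flush
[16] P1: store L0 := 96 | P0:I, P1:M(96), P2:I | bus: BusRdX
[17] P1: load  L0 | P0:I, P1:M(96), P2:I | bus: none
[18] P2: load  L0 | P0:I, P1:S(96), P2:S(96) | bus: BusRd,Flush
[19] P0: load  L0 | P0:S(96), P1:S(96), P2:S(96) | bus: BusRd
[20] P1: load  L0 | P0:S(96), P1:S(96), P2:S(96) | bus: none
[21] P1: load  L0 | P0:S(96), P1:S(96), P2:S(96) | bus: none
[22] P0: store L2 := 59 | P0:M(59), P1:I, P2:I | bus: BusRdX,Flush
[23] P1: store L0 := 11 | P0:I, P1:M(11), P2:I | bus: BusRdX
[24] P0: store L0 := 92 | P0:M(92), P1:I, P2:I | bus: BusRdX,Flush
[25] P2: load  L0 | P0:S(92), P1:I, P2:S(92) | bus: BusRd,Flush
[26] P2: load  L0 | P0:S(92), P1:I, P2:S(92) | bus: none
[27] P1: load  L0 | P0:S(92), P1:S(92), P2:S(92) | bus: BusRd
[28] P1: load  L2 | P0:S(59), P1:S(59), P2:I | bus: BusRd,Flush
[29] P2: store L1 := 50 | P0:I, P1:I, P2:M(50) | bus: BusRdX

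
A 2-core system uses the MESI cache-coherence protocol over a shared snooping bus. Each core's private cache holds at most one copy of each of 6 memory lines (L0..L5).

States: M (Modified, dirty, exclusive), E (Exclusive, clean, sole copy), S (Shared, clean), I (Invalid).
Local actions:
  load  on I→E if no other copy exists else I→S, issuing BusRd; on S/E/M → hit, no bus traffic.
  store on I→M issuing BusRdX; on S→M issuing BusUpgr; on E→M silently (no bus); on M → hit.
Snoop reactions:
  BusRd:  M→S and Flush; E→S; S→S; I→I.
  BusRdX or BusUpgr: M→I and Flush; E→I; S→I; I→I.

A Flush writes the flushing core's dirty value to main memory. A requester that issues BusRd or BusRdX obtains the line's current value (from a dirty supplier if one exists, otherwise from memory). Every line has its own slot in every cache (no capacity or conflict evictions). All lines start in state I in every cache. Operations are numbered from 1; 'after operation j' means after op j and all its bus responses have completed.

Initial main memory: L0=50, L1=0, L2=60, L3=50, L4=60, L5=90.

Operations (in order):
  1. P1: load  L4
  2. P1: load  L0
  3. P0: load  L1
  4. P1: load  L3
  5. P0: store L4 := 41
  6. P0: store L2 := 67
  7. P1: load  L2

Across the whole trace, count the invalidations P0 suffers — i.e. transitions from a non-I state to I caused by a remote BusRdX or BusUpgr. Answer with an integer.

invalidations = 0

  op1 P1: load  L4 → I/E on L4; bus BusRd; mem=60
  op2 P1: load  L0 → I/E on L0; bus BusRd; mem=50
  op3 P0: load  L1 → E/I on L1; bus BusRd; mem=0
  op4 P1: load  L3 → I/E on L3; bus BusRd; mem=50
  op5 P0: store L4 := 41 → M/I on L4; bus BusRdX; mem=60
  op6 P0: store L2 := 67 → M/I on L2; bus BusRdX; mem=60
  op7 P1: load  L2 → S/S on L2; bus BusRd Flush; mem=67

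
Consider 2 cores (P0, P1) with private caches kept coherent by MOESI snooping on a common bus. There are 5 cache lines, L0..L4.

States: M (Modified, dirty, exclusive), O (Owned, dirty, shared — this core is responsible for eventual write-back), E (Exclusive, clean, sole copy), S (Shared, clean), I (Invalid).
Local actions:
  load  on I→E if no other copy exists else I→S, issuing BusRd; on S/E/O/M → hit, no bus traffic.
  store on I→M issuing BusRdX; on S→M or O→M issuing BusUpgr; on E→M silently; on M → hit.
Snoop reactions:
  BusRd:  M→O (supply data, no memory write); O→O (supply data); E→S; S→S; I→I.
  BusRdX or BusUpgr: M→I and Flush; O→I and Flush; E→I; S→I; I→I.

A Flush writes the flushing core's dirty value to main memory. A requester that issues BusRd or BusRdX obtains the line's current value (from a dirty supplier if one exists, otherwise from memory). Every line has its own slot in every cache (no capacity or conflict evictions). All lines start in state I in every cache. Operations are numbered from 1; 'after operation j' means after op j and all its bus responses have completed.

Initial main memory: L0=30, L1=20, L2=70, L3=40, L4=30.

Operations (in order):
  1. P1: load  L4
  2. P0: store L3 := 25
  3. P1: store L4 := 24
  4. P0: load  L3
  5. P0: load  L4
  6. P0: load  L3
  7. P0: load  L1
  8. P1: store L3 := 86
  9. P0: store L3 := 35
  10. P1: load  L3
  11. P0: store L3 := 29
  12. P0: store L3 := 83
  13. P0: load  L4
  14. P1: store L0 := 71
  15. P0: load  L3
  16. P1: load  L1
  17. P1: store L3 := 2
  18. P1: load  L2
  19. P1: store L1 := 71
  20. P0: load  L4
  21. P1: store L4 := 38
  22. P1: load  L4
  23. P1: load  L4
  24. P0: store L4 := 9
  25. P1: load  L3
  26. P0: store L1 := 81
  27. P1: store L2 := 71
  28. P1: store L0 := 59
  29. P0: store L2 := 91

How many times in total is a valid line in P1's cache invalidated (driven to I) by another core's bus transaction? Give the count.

invalidations = 5

1. P1: load  L4  bus=[BusRd]  L4: P0=I P1=E  mem[L4]=30
2. P0: store L3 := 25  bus=[BusRdX]  L3: P0=M P1=I  mem[L3]=40
3. P1: store L4 := 24  bus=[-]  L4: P0=I P1=M  mem[L4]=30
4. P0: load  L3  bus=[-]  L3: P0=M P1=I  mem[L3]=40
5. P0: load  L4  bus=[BusRd]  L4: P0=S P1=O  mem[L4]=30
6. P0: load  L3  bus=[-]  L3: P0=M P1=I  mem[L3]=40
7. P0: load  L1  bus=[BusRd]  L1: P0=E P1=I  mem[L1]=20
8. P1: store L3 := 86  bus=[BusRdX,Flush]  L3: P0=I P1=M  mem[L3]=25
9. P0: store L3 := 35  bus=[BusRdX,Flush]  L3: P0=M P1=I  mem[L3]=86
10. P1: load  L3  bus=[BusRd]  L3: P0=O P1=S  mem[L3]=86
11. P0: store L3 := 29  bus=[BusUpgr]  L3: P0=M P1=I  mem[L3]=86
12. P0: store L3 := 83  bus=[-]  L3: P0=M P1=I  mem[L3]=86
13. P0: load  L4  bus=[-]  L4: P0=S P1=O  mem[L4]=30
14. P1: store L0 := 71  bus=[BusRdX]  L0: P0=I P1=M  mem[L0]=30
15. P0: load  L3  bus=[-]  L3: P0=M P1=I  mem[L3]=86
16. P1: load  L1  bus=[BusRd]  L1: P0=S P1=S  mem[L1]=20
17. P1: store L3 := 2  bus=[BusRdX,Flush]  L3: P0=I P1=M  mem[L3]=83
18. P1: load  L2  bus=[BusRd]  L2: P0=I P1=E  mem[L2]=70
19. P1: store L1 := 71  bus=[BusUpgr]  L1: P0=I P1=M  mem[L1]=20
20. P0: load  L4  bus=[-]  L4: P0=S P1=O  mem[L4]=30
21. P1: store L4 := 38  bus=[BusUpgr]  L4: P0=I P1=M  mem[L4]=30
22. P1: load  L4  bus=[-]  L4: P0=I P1=M  mem[L4]=30
23. P1: load  L4  bus=[-]  L4: P0=I P1=M  mem[L4]=30
24. P0: store L4 := 9  bus=[BusRdX,Flush]  L4: P0=M P1=I  mem[L4]=38
25. P1: load  L3  bus=[-]  L3: P0=I P1=M  mem[L3]=83
26. P0: store L1 := 81  bus=[BusRdX,Flush]  L1: P0=M P1=I  mem[L1]=71
27. P1: store L2 := 71  bus=[-]  L2: P0=I P1=M  mem[L2]=70
28. P1: store L0 := 59  bus=[-]  L0: P0=I P1=M  mem[L0]=30
29. P0: store L2 := 91  bus=[BusRdX,Flush]  L2: P0=M P1=I  mem[L2]=71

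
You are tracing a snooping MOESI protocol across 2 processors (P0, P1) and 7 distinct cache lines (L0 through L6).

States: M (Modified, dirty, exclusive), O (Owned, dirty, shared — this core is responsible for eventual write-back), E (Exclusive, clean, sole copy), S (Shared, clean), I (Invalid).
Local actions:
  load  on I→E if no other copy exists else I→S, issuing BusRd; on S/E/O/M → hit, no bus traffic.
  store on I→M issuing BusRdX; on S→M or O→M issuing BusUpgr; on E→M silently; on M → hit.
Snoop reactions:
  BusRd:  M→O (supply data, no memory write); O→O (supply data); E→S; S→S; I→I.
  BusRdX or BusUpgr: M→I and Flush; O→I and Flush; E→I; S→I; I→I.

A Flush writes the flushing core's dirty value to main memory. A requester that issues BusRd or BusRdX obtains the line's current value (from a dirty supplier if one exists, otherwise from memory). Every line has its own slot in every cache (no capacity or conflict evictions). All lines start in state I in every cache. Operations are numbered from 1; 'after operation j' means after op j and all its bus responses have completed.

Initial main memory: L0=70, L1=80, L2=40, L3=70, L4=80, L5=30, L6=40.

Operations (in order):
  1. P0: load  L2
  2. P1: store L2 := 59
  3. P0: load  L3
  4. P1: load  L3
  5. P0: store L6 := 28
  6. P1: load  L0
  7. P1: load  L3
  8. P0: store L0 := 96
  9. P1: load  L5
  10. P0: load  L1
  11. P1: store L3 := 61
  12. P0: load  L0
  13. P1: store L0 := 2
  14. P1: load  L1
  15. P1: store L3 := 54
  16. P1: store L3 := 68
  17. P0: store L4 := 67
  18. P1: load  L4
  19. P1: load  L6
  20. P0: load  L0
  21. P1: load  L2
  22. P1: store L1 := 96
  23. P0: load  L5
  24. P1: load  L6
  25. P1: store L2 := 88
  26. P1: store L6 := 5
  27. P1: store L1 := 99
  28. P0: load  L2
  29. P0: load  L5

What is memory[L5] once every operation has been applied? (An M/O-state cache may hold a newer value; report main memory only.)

memory[L5] = 30

step 1: P0: load  L2  ⟶  EI  (L2)  txn=BusRd  M[L2]=40
step 2: P1: store L2 := 59  ⟶  IM  (L2)  txn=BusRdX  M[L2]=40
step 3: P0: load  L3  ⟶  EI  (L3)  txn=BusRd  M[L3]=70
step 4: P1: load  L3  ⟶  SS  (L3)  txn=BusRd  M[L3]=70
step 5: P0: store L6 := 28  ⟶  MI  (L6)  txn=BusRdX  M[L6]=40
step 6: P1: load  L0  ⟶  IE  (L0)  txn=BusRd  M[L0]=70
step 7: P1: load  L3  ⟶  SS  (L3)  txn=∅  M[L3]=70
step 8: P0: store L0 := 96  ⟶  MI  (L0)  txn=BusRdX  M[L0]=70
step 9: P1: load  L5  ⟶  IE  (L5)  txn=BusRd  M[L5]=30
step 10: P0: load  L1  ⟶  EI  (L1)  txn=BusRd  M[L1]=80
step 11: P1: store L3 := 61  ⟶  IM  (L3)  txn=BusUpgr  M[L3]=70
step 12: P0: load  L0  ⟶  MI  (L0)  txn=∅  M[L0]=70
step 13: P1: store L0 := 2  ⟶  IM  (L0)  txn=BusRdX+Flush  M[L0]=96
step 14: P1: load  L1  ⟶  SS  (L1)  txn=BusRd  M[L1]=80
step 15: P1: store L3 := 54  ⟶  IM  (L3)  txn=∅  M[L3]=70
step 16: P1: store L3 := 68  ⟶  IM  (L3)  txn=∅  M[L3]=70
step 17: P0: store L4 := 67  ⟶  MI  (L4)  txn=BusRdX  M[L4]=80
step 18: P1: load  L4  ⟶  OS  (L4)  txn=BusRd  M[L4]=80
step 19: P1: load  L6  ⟶  OS  (L6)  txn=BusRd  M[L6]=40
step 20: P0: load  L0  ⟶  SO  (L0)  txn=BusRd  M[L0]=96
step 21: P1: load  L2  ⟶  IM  (L2)  txn=∅  M[L2]=40
step 22: P1: store L1 := 96  ⟶  IM  (L1)  txn=BusUpgr  M[L1]=80
step 23: P0: load  L5  ⟶  SS  (L5)  txn=BusRd  M[L5]=30
step 24: P1: load  L6  ⟶  OS  (L6)  txn=∅  M[L6]=40
step 25: P1: store L2 := 88  ⟶  IM  (L2)  txn=∅  M[L2]=40
step 26: P1: store L6 := 5  ⟶  IM  (L6)  txn=BusUpgr+Flush  M[L6]=28
step 27: P1: store L1 := 99  ⟶  IM  (L1)  txn=∅  M[L1]=80
step 28: P0: load  L2  ⟶  SO  (L2)  txn=BusRd  M[L2]=40
step 29: P0: load  L5  ⟶  SS  (L5)  txn=∅  M[L5]=30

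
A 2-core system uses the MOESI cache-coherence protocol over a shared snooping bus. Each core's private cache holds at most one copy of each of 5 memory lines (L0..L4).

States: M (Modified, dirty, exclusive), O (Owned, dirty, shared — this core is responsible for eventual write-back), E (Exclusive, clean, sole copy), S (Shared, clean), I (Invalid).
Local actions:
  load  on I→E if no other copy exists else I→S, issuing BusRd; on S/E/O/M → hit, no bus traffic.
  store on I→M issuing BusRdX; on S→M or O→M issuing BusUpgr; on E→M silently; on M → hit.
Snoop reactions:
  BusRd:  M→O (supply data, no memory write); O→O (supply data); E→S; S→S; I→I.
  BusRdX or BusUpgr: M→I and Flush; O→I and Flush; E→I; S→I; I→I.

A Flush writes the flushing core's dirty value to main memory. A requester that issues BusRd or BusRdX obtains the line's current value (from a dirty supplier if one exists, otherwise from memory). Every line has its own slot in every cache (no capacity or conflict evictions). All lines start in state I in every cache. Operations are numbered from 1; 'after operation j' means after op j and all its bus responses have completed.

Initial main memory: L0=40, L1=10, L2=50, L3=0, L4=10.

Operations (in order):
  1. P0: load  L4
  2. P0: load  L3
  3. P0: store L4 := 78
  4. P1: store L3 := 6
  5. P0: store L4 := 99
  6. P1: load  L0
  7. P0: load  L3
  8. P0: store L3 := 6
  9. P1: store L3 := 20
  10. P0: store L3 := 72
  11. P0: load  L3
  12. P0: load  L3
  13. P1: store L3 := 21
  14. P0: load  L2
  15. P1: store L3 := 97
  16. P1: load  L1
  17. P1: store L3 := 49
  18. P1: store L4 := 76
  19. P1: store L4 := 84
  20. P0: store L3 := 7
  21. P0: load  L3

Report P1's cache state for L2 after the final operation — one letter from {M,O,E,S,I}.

step 1: P0: load  L4  ⟶  EI  (L4)  txn=BusRd  M[L4]=10
step 2: P0: load  L3  ⟶  EI  (L3)  txn=BusRd  M[L3]=0
step 3: P0: store L4 := 78  ⟶  MI  (L4)  txn=∅  M[L4]=10
step 4: P1: store L3 := 6  ⟶  IM  (L3)  txn=BusRdX  M[L3]=0
step 5: P0: store L4 := 99  ⟶  MI  (L4)  txn=∅  M[L4]=10
step 6: P1: load  L0  ⟶  IE  (L0)  txn=BusRd  M[L0]=40
step 7: P0: load  L3  ⟶  SO  (L3)  txn=BusRd  M[L3]=0
step 8: P0: store L3 := 6  ⟶  MI  (L3)  txn=BusUpgr+Flush  M[L3]=6
step 9: P1: store L3 := 20  ⟶  IM  (L3)  txn=BusRdX+Flush  M[L3]=6
step 10: P0: store L3 := 72  ⟶  MI  (L3)  txn=BusRdX+Flush  M[L3]=20
step 11: P0: load  L3  ⟶  MI  (L3)  txn=∅  M[L3]=20
step 12: P0: load  L3  ⟶  MI  (L3)  txn=∅  M[L3]=20
step 13: P1: store L3 := 21  ⟶  IM  (L3)  txn=BusRdX+Flush  M[L3]=72
step 14: P0: load  L2  ⟶  EI  (L2)  txn=BusRd  M[L2]=50
step 15: P1: store L3 := 97  ⟶  IM  (L3)  txn=∅  M[L3]=72
step 16: P1: load  L1  ⟶  IE  (L1)  txn=BusRd  M[L1]=10
step 17: P1: store L3 := 49  ⟶  IM  (L3)  txn=∅  M[L3]=72
step 18: P1: store L4 := 76  ⟶  IM  (L4)  txn=BusRdX+Flush  M[L4]=99
step 19: P1: store L4 := 84  ⟶  IM  (L4)  txn=∅  M[L4]=99
step 20: P0: store L3 := 7  ⟶  MI  (L3)  txn=BusRdX+Flush  M[L3]=49
step 21: P0: load  L3  ⟶  MI  (L3)  txn=∅  M[L3]=49

state = I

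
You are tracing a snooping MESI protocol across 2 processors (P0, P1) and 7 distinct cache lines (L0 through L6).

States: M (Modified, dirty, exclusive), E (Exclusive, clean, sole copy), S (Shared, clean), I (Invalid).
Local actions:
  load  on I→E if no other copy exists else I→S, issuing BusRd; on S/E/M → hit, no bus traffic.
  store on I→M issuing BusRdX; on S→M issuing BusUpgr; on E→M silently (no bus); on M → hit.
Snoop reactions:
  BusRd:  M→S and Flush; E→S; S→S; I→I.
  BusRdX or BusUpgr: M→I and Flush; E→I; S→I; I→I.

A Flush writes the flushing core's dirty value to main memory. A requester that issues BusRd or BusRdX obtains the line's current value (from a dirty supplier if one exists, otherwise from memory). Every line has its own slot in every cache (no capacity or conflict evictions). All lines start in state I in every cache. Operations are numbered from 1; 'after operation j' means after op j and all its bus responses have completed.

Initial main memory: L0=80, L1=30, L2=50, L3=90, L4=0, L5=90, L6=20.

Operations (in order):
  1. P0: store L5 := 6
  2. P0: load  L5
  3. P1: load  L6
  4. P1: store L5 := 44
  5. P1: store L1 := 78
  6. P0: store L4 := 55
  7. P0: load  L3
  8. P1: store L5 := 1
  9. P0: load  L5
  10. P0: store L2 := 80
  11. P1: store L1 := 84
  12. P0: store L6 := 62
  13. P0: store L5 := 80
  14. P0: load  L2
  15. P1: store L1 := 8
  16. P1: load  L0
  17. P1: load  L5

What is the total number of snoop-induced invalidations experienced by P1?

[1] P0: store L5 := 6 | P0:M(6), P1:I | bus: BusRdX
[2] P0: load  L5 | P0:M(6), P1:I | bus: none
[3] P1: load  L6 | P0:I, P1:E(20) | bus: BusRd
[4] P1: store L5 := 44 | P0:I, P1:M(44) | bus: BusRdX,Flush
[5] P1: store L1 := 78 | P0:I, P1:M(78) | bus: BusRdX
[6] P0: store L4 := 55 | P0:M(55), P1:I | bus: BusRdX
[7] P0: load  L3 | P0:E(90), P1:I | bus: BusRd
[8] P1: store L5 := 1 | P0:I, P1:M(1) | bus: none
[9] P0: load  L5 | P0:S(1), P1:S(1) | bus: BusRd,Flush
[10] P0: store L2 := 80 | P0:M(80), P1:I | bus: BusRdX
[11] P1: store L1 := 84 | P0:I, P1:M(84) | bus: none
[12] P0: store L6 := 62 | P0:M(62), P1:I | bus: BusRdX
[13] P0: store L5 := 80 | P0:M(80), P1:I | bus: BusUpgr
[14] P0: load  L2 | P0:M(80), P1:I | bus: none
[15] P1: store L1 := 8 | P0:I, P1:M(8) | bus: none
[16] P1: load  L0 | P0:I, P1:E(80) | bus: BusRd
[17] P1: load  L5 | P0:S(80), P1:S(80) | bus: BusRd,Flush

invalidations = 2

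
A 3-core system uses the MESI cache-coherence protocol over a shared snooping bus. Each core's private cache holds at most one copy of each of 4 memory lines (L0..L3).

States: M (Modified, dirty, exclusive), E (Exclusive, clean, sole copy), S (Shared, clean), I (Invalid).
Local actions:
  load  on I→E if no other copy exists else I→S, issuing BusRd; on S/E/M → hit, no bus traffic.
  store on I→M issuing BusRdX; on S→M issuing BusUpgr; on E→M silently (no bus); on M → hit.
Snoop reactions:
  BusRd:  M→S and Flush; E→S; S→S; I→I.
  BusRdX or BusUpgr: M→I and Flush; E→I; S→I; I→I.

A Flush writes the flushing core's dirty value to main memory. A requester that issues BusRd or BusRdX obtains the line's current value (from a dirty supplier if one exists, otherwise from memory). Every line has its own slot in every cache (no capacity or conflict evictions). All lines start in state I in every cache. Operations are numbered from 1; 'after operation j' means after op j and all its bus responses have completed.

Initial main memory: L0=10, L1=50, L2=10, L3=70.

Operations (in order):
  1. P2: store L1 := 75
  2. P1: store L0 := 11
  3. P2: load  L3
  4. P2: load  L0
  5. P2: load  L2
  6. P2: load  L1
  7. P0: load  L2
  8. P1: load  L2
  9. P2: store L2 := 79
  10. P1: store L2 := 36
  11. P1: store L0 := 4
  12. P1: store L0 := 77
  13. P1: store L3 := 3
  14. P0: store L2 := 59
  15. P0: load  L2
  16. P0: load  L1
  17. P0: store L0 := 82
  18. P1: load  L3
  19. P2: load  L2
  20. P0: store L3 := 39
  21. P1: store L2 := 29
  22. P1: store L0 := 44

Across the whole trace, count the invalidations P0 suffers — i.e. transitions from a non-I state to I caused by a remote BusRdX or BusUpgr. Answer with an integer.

invalidations = 3

[1] P2: store L1 := 75 | P0:I, P1:I, P2:M(75) | bus: BusRdX
[2] P1: store L0 := 11 | P0:I, P1:M(11), P2:I | bus: BusRdX
[3] P2: load  L3 | P0:I, P1:I, P2:E(70) | bus: BusRd
[4] P2: load  L0 | P0:I, P1:S(11), P2:S(11) | bus: BusRd,Flush
[5] P2: load  L2 | P0:I, P1:I, P2:E(10) | bus: BusRd
[6] P2: load  L1 | P0:I, P1:I, P2:M(75) | bus: none
[7] P0: load  L2 | P0:S(10), P1:I, P2:S(10) | bus: BusRd
[8] P1: load  L2 | P0:S(10), P1:S(10), P2:S(10) | bus: BusRd
[9] P2: store L2 := 79 | P0:I, P1:I, P2:M(79) | bus: BusUpgr
[10] P1: store L2 := 36 | P0:I, P1:M(36), P2:I | bus: BusRdX,Flush
[11] P1: store L0 := 4 | P0:I, P1:M(4), P2:I | bus: BusUpgr
[12] P1: store L0 := 77 | P0:I, P1:M(77), P2:I | bus: none
[13] P1: store L3 := 3 | P0:I, P1:M(3), P2:I | bus: BusRdX
[14] P0: store L2 := 59 | P0:M(59), P1:I, P2:I | bus: BusRdX,Flush
[15] P0: load  L2 | P0:M(59), P1:I, P2:I | bus: none
[16] P0: load  L1 | P0:S(75), P1:I, P2:S(75) | bus: BusRd,Flush
[17] P0: store L0 := 82 | P0:M(82), P1:I, P2:I | bus: BusRdX,Flush
[18] P1: load  L3 | P0:I, P1:M(3), P2:I | bus: none
[19] P2: load  L2 | P0:S(59), P1:I, P2:S(59) | bus: BusRd,Flush
[20] P0: store L3 := 39 | P0:M(39), P1:I, P2:I | bus: BusRdX,Flush
[21] P1: store L2 := 29 | P0:I, P1:M(29), P2:I | bus: BusRdX
[22] P1: store L0 := 44 | P0:I, P1:M(44), P2:I | bus: BusRdX,Flush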